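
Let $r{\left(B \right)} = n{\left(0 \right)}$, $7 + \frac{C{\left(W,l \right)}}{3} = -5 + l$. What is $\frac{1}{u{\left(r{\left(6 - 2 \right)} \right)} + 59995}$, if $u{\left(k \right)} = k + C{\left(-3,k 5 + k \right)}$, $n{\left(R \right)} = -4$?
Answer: $\frac{1}{59883} \approx 1.6699 \cdot 10^{-5}$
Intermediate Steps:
$C{\left(W,l \right)} = -36 + 3 l$ ($C{\left(W,l \right)} = -21 + 3 \left(-5 + l\right) = -21 + \left(-15 + 3 l\right) = -36 + 3 l$)
$r{\left(B \right)} = -4$
$u{\left(k \right)} = -36 + 19 k$ ($u{\left(k \right)} = k + \left(-36 + 3 \left(k 5 + k\right)\right) = k + \left(-36 + 3 \left(5 k + k\right)\right) = k + \left(-36 + 3 \cdot 6 k\right) = k + \left(-36 + 18 k\right) = -36 + 19 k$)
$\frac{1}{u{\left(r{\left(6 - 2 \right)} \right)} + 59995} = \frac{1}{\left(-36 + 19 \left(-4\right)\right) + 59995} = \frac{1}{\left(-36 - 76\right) + 59995} = \frac{1}{-112 + 59995} = \frac{1}{59883}$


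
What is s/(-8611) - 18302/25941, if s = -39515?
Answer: 867460093/223377951 ≈ 3.8834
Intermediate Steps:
s/(-8611) - 18302/25941 = -39515/(-8611) - 18302/25941 = -39515*(-1/8611) - 18302*1/25941 = 39515/8611 - 18302/25941 = 867460093/223377951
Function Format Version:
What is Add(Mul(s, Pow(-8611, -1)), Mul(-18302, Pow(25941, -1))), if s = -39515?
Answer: Rational(867460093, 223377951) ≈ 3.8834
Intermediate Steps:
Add(Mul(s, Pow(-8611, -1)), Mul(-18302, Pow(25941, -1))) = Add(Mul(-39515, Pow(-8611, -1)), Mul(-18302, Pow(25941, -1))) = Add(Mul(-39515, Rational(-1, 8611)), Mul(-18302, Rational(1, 25941))) = Add(Rational(39515, 8611), Rational(-18302, 25941)) = Rational(867460093, 223377951)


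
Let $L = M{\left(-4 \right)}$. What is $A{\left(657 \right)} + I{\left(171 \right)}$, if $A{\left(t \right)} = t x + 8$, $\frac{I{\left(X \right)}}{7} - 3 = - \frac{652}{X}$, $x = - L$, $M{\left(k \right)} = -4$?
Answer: $\frac{449783}{171} \approx 2630.3$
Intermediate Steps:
$L = -4$
$x = 4$ ($x = \left(-1\right) \left(-4\right) = 4$)
$I{\left(X \right)} = 21 - \frac{4564}{X}$ ($I{\left(X \right)} = 21 + 7 \left(- \frac{652}{X}\right) = 21 - \frac{4564}{X}$)
$A{\left(t \right)} = 8 + 4 t$ ($A{\left(t \right)} = t 4 + 8 = 4 t + 8 = 8 + 4 t$)
$A{\left(657 \right)} + I{\left(171 \right)} = \left(8 + 4 \cdot 657\right) + \left(21 - \frac{4564}{171}\right) = \left(8 + 2628\right) + \left(21 - \frac{4564}{171}\right) = 2636 + \left(21 - \frac{4564}{171}\right) = 2636 - \frac{973}{171} = \frac{449783}{171}$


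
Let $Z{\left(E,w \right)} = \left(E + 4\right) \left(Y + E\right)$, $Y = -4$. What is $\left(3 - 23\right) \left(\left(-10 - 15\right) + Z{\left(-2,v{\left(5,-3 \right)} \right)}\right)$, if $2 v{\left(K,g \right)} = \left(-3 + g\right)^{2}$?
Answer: $740$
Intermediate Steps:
$v{\left(K,g \right)} = \frac{\left(-3 + g\right)^{2}}{2}$
$Z{\left(E,w \right)} = \left(-4 + E\right) \left(4 + E\right)$ ($Z{\left(E,w \right)} = \left(E + 4\right) \left(-4 + E\right) = \left(4 + E\right) \left(-4 + E\right) = \left(-4 + E\right) \left(4 + E\right)$)
$\left(3 - 23\right) \left(\left(-10 - 15\right) + Z{\left(-2,v{\left(5,-3 \right)} \right)}\right) = \left(3 - 23\right) \left(\left(-10 - 15\right) - \left(16 - \left(-2\right)^{2}\right)\right) = - 20 \left(-25 + \left(-16 + 4\right)\right) = - 20 \left(-25 - 12\right) = \left(-20\right) \left(-37\right) = 740$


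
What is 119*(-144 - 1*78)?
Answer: -26418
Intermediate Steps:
119*(-144 - 1*78) = 119*(-144 - 78) = 119*(-222) = -26418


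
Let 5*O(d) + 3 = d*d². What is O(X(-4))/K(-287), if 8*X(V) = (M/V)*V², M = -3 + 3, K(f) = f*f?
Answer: -3/411845 ≈ -7.2843e-6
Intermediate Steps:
K(f) = f²
M = 0
X(V) = 0 (X(V) = ((0/V)*V²)/8 = (0*V²)/8 = (⅛)*0 = 0)
O(d) = -⅗ + d³/5 (O(d) = -⅗ + (d*d²)/5 = -⅗ + d³/5)
O(X(-4))/K(-287) = (-⅗ + (⅕)*0³)/((-287)²) = (-⅗ + (⅕)*0)/82369 = (-⅗ + 0)*(1/82369) = -⅗*1/82369 = -3/411845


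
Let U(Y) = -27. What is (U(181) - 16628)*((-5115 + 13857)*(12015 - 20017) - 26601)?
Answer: 1165518315675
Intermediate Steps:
(U(181) - 16628)*((-5115 + 13857)*(12015 - 20017) - 26601) = (-27 - 16628)*((-5115 + 13857)*(12015 - 20017) - 26601) = -16655*(8742*(-8002) - 26601) = -16655*(-69953484 - 26601) = -16655*(-69980085) = 1165518315675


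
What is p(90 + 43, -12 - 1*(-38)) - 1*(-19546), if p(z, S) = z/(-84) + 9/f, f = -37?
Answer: 8677613/444 ≈ 19544.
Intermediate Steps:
p(z, S) = -9/37 - z/84 (p(z, S) = z/(-84) + 9/(-37) = z*(-1/84) + 9*(-1/37) = -z/84 - 9/37 = -9/37 - z/84)
p(90 + 43, -12 - 1*(-38)) - 1*(-19546) = (-9/37 - (90 + 43)/84) - 1*(-19546) = (-9/37 - 1/84*133) + 19546 = (-9/37 - 19/12) + 19546 = -811/444 + 19546 = 8677613/444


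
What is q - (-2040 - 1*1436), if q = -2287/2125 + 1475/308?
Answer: 2277471979/654500 ≈ 3479.7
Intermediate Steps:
q = 2429979/654500 (q = -2287*1/2125 + 1475*(1/308) = -2287/2125 + 1475/308 = 2429979/654500 ≈ 3.7127)
q - (-2040 - 1*1436) = 2429979/654500 - (-2040 - 1*1436) = 2429979/654500 - (-2040 - 1436) = 2429979/654500 - 1*(-3476) = 2429979/654500 + 3476 = 2277471979/654500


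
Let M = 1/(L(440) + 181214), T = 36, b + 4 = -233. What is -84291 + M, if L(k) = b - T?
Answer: -15251697830/180941 ≈ -84291.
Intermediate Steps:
b = -237 (b = -4 - 233 = -237)
L(k) = -273 (L(k) = -237 - 1*36 = -237 - 36 = -273)
M = 1/180941 (M = 1/(-273 + 181214) = 1/180941 ≈ 5.5267e-6)
-84291 + M = -84291 + 1/180941 = -15251697830/180941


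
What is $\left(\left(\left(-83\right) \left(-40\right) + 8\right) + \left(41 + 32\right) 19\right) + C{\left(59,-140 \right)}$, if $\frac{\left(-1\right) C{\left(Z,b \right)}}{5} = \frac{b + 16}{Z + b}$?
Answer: $\frac{381295}{81} \approx 4707.3$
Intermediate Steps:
$C{\left(Z,b \right)} = - \frac{5 \left(16 + b\right)}{Z + b}$ ($C{\left(Z,b \right)} = - 5 \frac{b + 16}{Z + b} = - 5 \frac{16 + b}{Z + b} = - \frac{5 \left(16 + b\right)}{Z + b}$)
$\left(\left(\left(-83\right) \left(-40\right) + 8\right) + \left(41 + 32\right) 19\right) + C{\left(59,-140 \right)} = \left(\left(\left(-83\right) \left(-40\right) + 8\right) + \left(41 + 32\right) 19\right) + \frac{5 \left(-16 - -140\right)}{59 - 140} = \left(\left(3320 + 8\right) + 73 \cdot 19\right) + \frac{5 \left(-16 + 140\right)}{-81} = \left(3328 + 1387\right) + 5 \left(- \frac{1}{81}\right) 124 = 4715 - \frac{620}{81} = \frac{381295}{81}$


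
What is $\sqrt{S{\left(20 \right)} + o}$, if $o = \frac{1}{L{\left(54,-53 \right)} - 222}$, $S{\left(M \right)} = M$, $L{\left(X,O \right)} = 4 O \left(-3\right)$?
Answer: $\frac{91 \sqrt{46}}{138} \approx 4.4724$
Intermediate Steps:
$L{\left(X,O \right)} = - 12 O$
$o = \frac{1}{414}$ ($o = \frac{1}{\left(-12\right) \left(-53\right) - 222} = \frac{1}{636 - 222} = \frac{1}{414} \approx 0.0024155$)
$\sqrt{S{\left(20 \right)} + o} = \sqrt{20 + \frac{1}{414}} = \sqrt{\frac{8281}{414}} = \frac{91 \sqrt{46}}{138}$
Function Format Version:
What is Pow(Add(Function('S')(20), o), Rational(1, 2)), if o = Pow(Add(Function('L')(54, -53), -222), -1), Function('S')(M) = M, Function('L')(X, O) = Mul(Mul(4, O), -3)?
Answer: Mul(Rational(91, 138), Pow(46, Rational(1, 2))) ≈ 4.4724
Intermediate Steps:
Function('L')(X, O) = Mul(-12, O)
o = Rational(1, 414) (o = Pow(Add(Mul(-12, -53), -222), -1) = Pow(Add(636, -222), -1) = Pow(414, -1) = Rational(1, 414) ≈ 0.0024155)
Pow(Add(Function('S')(20), o), Rational(1, 2)) = Pow(Add(20, Rational(1, 414)), Rational(1, 2)) = Pow(Rational(8281, 414), Rational(1, 2)) = Mul(Rational(91, 138), Pow(46, Rational(1, 2)))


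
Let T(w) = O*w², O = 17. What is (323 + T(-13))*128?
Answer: 409088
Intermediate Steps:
T(w) = 17*w²
(323 + T(-13))*128 = (323 + 17*(-13)²)*128 = (323 + 17*169)*128 = (323 + 2873)*128 = 3196*128 = 409088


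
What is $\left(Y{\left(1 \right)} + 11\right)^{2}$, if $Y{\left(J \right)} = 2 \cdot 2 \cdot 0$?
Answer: $121$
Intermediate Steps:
$Y{\left(J \right)} = 0$ ($Y{\left(J \right)} = 4 \cdot 0 = 0$)
$\left(Y{\left(1 \right)} + 11\right)^{2} = \left(0 + 11\right)^{2} = 11^{2} = 121$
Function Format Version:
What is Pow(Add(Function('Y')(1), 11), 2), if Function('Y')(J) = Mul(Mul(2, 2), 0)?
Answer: 121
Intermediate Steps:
Function('Y')(J) = 0 (Function('Y')(J) = Mul(4, 0) = 0)
Pow(Add(Function('Y')(1), 11), 2) = Pow(Add(0, 11), 2) = Pow(11, 2) = 121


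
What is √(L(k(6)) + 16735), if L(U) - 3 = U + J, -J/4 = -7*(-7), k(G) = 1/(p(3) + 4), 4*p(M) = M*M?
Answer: √413554/5 ≈ 128.62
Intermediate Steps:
p(M) = M²/4 (p(M) = (M*M)/4 = M²/4)
k(G) = 4/25 (k(G) = 1/((¼)*3² + 4) = 1/((¼)*9 + 4) = 1/(9/4 + 4) = 1/(25/4) = 4/25)
J = -196 (J = -(-28)*(-7) = -4*49 = -196)
L(U) = -193 + U (L(U) = 3 + (U - 196) = 3 + (-196 + U) = -193 + U)
√(L(k(6)) + 16735) = √((-193 + 4/25) + 16735) = √(-4821/25 + 16735) = √(413554/25) = √413554/5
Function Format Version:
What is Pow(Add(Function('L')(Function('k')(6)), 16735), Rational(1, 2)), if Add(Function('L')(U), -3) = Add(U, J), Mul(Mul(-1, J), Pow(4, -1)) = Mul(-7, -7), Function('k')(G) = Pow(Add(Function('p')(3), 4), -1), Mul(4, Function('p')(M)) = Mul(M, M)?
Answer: Mul(Rational(1, 5), Pow(413554, Rational(1, 2))) ≈ 128.62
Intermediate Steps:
Function('p')(M) = Mul(Rational(1, 4), Pow(M, 2)) (Function('p')(M) = Mul(Rational(1, 4), Mul(M, M)) = Mul(Rational(1, 4), Pow(M, 2)))
Function('k')(G) = Rational(4, 25) (Function('k')(G) = Pow(Add(Mul(Rational(1, 4), Pow(3, 2)), 4), -1) = Pow(Add(Mul(Rational(1, 4), 9), 4), -1) = Pow(Add(Rational(9, 4), 4), -1) = Pow(Rational(25, 4), -1) = Rational(4, 25))
J = -196 (J = Mul(-4, Mul(-7, -7)) = Mul(-4, 49) = -196)
Function('L')(U) = Add(-193, U) (Function('L')(U) = Add(3, Add(U, -196)) = Add(3, Add(-196, U)) = Add(-193, U))
Pow(Add(Function('L')(Function('k')(6)), 16735), Rational(1, 2)) = Pow(Add(Add(-193, Rational(4, 25)), 16735), Rational(1, 2)) = Pow(Add(Rational(-4821, 25), 16735), Rational(1, 2)) = Pow(Rational(413554, 25), Rational(1, 2)) = Mul(Rational(1, 5), Pow(413554, Rational(1, 2)))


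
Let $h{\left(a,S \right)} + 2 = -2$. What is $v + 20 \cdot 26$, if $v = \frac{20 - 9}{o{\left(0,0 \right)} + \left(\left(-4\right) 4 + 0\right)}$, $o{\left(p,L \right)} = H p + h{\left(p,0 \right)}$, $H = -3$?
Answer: $\frac{10389}{20} \approx 519.45$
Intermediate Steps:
$h{\left(a,S \right)} = -4$ ($h{\left(a,S \right)} = -2 - 2 = -4$)
$o{\left(p,L \right)} = -4 - 3 p$ ($o{\left(p,L \right)} = - 3 p - 4 = -4 - 3 p$)
$v = - \frac{11}{20}$ ($v = \frac{20 - 9}{\left(-4 - 0\right) + \left(\left(-4\right) 4 + 0\right)} = \frac{11}{\left(-4 + 0\right) + \left(-16 + 0\right)} = \frac{11}{-4 - 16} = \frac{11}{-20} = 11 \left(- \frac{1}{20}\right) = - \frac{11}{20} \approx -0.55$)
$v + 20 \cdot 26 = - \frac{11}{20} + 20 \cdot 26 = - \frac{11}{20} + 520 = \frac{10389}{20}$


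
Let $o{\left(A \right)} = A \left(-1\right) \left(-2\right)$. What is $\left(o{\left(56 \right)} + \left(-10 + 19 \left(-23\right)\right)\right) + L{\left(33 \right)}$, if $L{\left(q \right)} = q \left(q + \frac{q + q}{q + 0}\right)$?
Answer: $820$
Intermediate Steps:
$o{\left(A \right)} = 2 A$ ($o{\left(A \right)} = - A \left(-2\right) = 2 A$)
$L{\left(q \right)} = q \left(2 + q\right)$ ($L{\left(q \right)} = q \left(q + \frac{2 q}{q}\right) = q \left(q + 2\right) = q \left(2 + q\right)$)
$\left(o{\left(56 \right)} + \left(-10 + 19 \left(-23\right)\right)\right) + L{\left(33 \right)} = \left(2 \cdot 56 + \left(-10 + 19 \left(-23\right)\right)\right) + 33 \left(2 + 33\right) = \left(112 - 447\right) + 33 \cdot 35 = \left(112 - 447\right) + 1155 = -335 + 1155 = 820$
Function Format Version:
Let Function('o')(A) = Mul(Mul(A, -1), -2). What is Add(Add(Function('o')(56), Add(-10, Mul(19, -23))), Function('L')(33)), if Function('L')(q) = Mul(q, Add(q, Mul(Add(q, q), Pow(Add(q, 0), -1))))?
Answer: 820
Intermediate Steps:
Function('o')(A) = Mul(2, A) (Function('o')(A) = Mul(Mul(-1, A), -2) = Mul(2, A))
Function('L')(q) = Mul(q, Add(2, q)) (Function('L')(q) = Mul(q, Add(q, Mul(Mul(2, q), Pow(q, -1)))) = Mul(q, Add(q, 2)) = Mul(q, Add(2, q)))
Add(Add(Function('o')(56), Add(-10, Mul(19, -23))), Function('L')(33)) = Add(Add(Mul(2, 56), Add(-10, Mul(19, -23))), Mul(33, Add(2, 33))) = Add(Add(112, Add(-10, -437)), Mul(33, 35)) = Add(Add(112, -447), 1155) = Add(-335, 1155) = 820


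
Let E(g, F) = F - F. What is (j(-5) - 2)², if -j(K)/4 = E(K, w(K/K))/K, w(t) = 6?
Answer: 4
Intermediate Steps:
E(g, F) = 0
j(K) = 0 (j(K) = -0/K = -4*0 = 0)
(j(-5) - 2)² = (0 - 2)² = (-2)² = 4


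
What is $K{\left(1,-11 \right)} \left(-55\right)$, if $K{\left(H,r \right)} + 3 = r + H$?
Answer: $715$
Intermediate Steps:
$K{\left(H,r \right)} = -3 + H + r$ ($K{\left(H,r \right)} = -3 + \left(r + H\right) = -3 + \left(H + r\right) = -3 + H + r$)
$K{\left(1,-11 \right)} \left(-55\right) = \left(-3 + 1 - 11\right) \left(-55\right) = \left(-13\right) \left(-55\right) = 715$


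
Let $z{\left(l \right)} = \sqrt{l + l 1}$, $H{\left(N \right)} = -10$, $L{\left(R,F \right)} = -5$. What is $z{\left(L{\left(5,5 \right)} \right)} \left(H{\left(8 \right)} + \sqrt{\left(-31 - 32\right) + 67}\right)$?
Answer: $- 8 i \sqrt{10} \approx - 25.298 i$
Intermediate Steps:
$z{\left(l \right)} = \sqrt{2} \sqrt{l}$ ($z{\left(l \right)} = \sqrt{l + l} = \sqrt{2 l} = \sqrt{2} \sqrt{l}$)
$z{\left(L{\left(5,5 \right)} \right)} \left(H{\left(8 \right)} + \sqrt{\left(-31 - 32\right) + 67}\right) = \sqrt{2} \sqrt{-5} \left(-10 + \sqrt{\left(-31 - 32\right) + 67}\right) = \sqrt{2} i \sqrt{5} \left(-10 + \sqrt{-63 + 67}\right) = i \sqrt{10} \left(-10 + \sqrt{4}\right) = i \sqrt{10} \left(-10 + 2\right) = i \sqrt{10} \left(-8\right) = - 8 i \sqrt{10}$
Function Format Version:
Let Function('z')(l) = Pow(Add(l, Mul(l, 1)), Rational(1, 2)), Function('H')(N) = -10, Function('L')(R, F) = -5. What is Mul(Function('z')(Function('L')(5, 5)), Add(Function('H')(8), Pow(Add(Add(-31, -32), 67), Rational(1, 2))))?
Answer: Mul(-8, I, Pow(10, Rational(1, 2))) ≈ Mul(-25.298, I)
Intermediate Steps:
Function('z')(l) = Mul(Pow(2, Rational(1, 2)), Pow(l, Rational(1, 2))) (Function('z')(l) = Pow(Add(l, l), Rational(1, 2)) = Pow(Mul(2, l), Rational(1, 2)) = Mul(Pow(2, Rational(1, 2)), Pow(l, Rational(1, 2))))
Mul(Function('z')(Function('L')(5, 5)), Add(Function('H')(8), Pow(Add(Add(-31, -32), 67), Rational(1, 2)))) = Mul(Mul(Pow(2, Rational(1, 2)), Pow(-5, Rational(1, 2))), Add(-10, Pow(Add(Add(-31, -32), 67), Rational(1, 2)))) = Mul(Mul(Pow(2, Rational(1, 2)), Mul(I, Pow(5, Rational(1, 2)))), Add(-10, Pow(Add(-63, 67), Rational(1, 2)))) = Mul(Mul(I, Pow(10, Rational(1, 2))), Add(-10, Pow(4, Rational(1, 2)))) = Mul(Mul(I, Pow(10, Rational(1, 2))), Add(-10, 2)) = Mul(Mul(I, Pow(10, Rational(1, 2))), -8) = Mul(-8, I, Pow(10, Rational(1, 2)))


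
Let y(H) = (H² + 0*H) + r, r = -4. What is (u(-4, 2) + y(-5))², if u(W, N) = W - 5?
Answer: 144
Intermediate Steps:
u(W, N) = -5 + W
y(H) = -4 + H² (y(H) = (H² + 0*H) - 4 = (H² + 0) - 4 = H² - 4 = -4 + H²)
(u(-4, 2) + y(-5))² = ((-5 - 4) + (-4 + (-5)²))² = (-9 + (-4 + 25))² = (-9 + 21)² = 12² = 144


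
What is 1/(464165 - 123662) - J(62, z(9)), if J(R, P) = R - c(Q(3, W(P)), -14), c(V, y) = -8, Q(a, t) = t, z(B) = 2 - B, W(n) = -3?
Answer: -23835209/340503 ≈ -70.000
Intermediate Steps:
J(R, P) = 8 + R (J(R, P) = R - 1*(-8) = R + 8 = 8 + R)
1/(464165 - 123662) - J(62, z(9)) = 1/(464165 - 123662) - (8 + 62) = 1/340503 - 1*70 = 1/340503 - 70 = -23835209/340503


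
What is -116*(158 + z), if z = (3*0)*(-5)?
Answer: -18328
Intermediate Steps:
z = 0 (z = 0*(-5) = 0)
-116*(158 + z) = -116*(158 + 0) = -116*158 = -18328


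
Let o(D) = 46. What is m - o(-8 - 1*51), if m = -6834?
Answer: -6880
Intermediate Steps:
m - o(-8 - 1*51) = -6834 - 1*46 = -6834 - 46 = -6880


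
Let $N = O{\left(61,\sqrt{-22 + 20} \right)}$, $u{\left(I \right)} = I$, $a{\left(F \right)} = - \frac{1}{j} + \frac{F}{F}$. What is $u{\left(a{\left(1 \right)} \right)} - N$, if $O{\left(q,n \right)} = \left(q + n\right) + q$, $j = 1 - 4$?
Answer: $- \frac{362}{3} - i \sqrt{2} \approx -120.67 - 1.4142 i$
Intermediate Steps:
$j = -3$ ($j = 1 - 4 = -3$)
$a{\left(F \right)} = \frac{4}{3}$ ($a{\left(F \right)} = - \frac{1}{-3} + \frac{F}{F} = \left(-1\right) \left(- \frac{1}{3}\right) + 1 = \frac{1}{3} + 1 = \frac{4}{3}$)
$O{\left(q,n \right)} = n + 2 q$ ($O{\left(q,n \right)} = \left(n + q\right) + q = n + 2 q$)
$N = 122 + i \sqrt{2}$ ($N = \sqrt{-22 + 20} + 2 \cdot 61 = \sqrt{-2} + 122 = i \sqrt{2} + 122 = 122 + i \sqrt{2} \approx 122.0 + 1.4142 i$)
$u{\left(a{\left(1 \right)} \right)} - N = \frac{4}{3} - \left(122 + i \sqrt{2}\right) = - \frac{362}{3} - i \sqrt{2}$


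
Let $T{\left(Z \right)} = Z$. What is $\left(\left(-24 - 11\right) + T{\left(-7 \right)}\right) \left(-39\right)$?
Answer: $1638$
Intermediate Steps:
$\left(\left(-24 - 11\right) + T{\left(-7 \right)}\right) \left(-39\right) = \left(\left(-24 - 11\right) - 7\right) \left(-39\right) = \left(-35 - 7\right) \left(-39\right) = \left(-42\right) \left(-39\right) = 1638$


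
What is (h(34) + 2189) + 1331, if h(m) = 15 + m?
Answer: 3569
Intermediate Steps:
(h(34) + 2189) + 1331 = ((15 + 34) + 2189) + 1331 = (49 + 2189) + 1331 = 2238 + 1331 = 3569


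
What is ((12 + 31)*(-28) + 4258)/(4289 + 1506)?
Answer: 3054/5795 ≈ 0.52701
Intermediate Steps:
((12 + 31)*(-28) + 4258)/(4289 + 1506) = (43*(-28) + 4258)/5795 = (-1204 + 4258)*(1/5795) = 3054*(1/5795) = 3054/5795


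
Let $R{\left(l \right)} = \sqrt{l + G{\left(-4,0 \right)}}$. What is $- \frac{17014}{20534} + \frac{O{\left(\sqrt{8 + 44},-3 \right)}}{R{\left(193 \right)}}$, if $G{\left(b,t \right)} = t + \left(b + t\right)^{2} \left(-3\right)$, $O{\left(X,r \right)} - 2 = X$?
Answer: $- \frac{8507}{10267} + \frac{2 \sqrt{145} \left(1 + \sqrt{13}\right)}{145} \approx -0.063637$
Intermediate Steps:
$O{\left(X,r \right)} = 2 + X$
$G{\left(b,t \right)} = t - 3 \left(b + t\right)^{2}$
$R{\left(l \right)} = \sqrt{-48 + l}$ ($R{\left(l \right)} = \sqrt{l + \left(0 - 3 \left(-4 + 0\right)^{2}\right)} = \sqrt{l + \left(0 - 3 \left(-4\right)^{2}\right)} = \sqrt{l + \left(0 - 48\right)} = \sqrt{l - 48} = \sqrt{-48 + l}$)
$- \frac{17014}{20534} + \frac{O{\left(\sqrt{8 + 44},-3 \right)}}{R{\left(193 \right)}} = - \frac{17014}{20534} + \frac{2 + \sqrt{8 + 44}}{\sqrt{-48 + 193}} = \left(-17014\right) \frac{1}{20534} + \frac{2 + \sqrt{52}}{\sqrt{145}} = - \frac{8507}{10267} + \left(2 + 2 \sqrt{13}\right) \frac{\sqrt{145}}{145} = - \frac{8507}{10267} + \frac{\sqrt{145} \left(2 + 2 \sqrt{13}\right)}{145}$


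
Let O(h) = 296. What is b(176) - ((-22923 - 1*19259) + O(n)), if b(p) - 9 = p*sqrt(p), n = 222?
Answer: 41895 + 704*sqrt(11) ≈ 44230.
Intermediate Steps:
b(p) = 9 + p**(3/2) (b(p) = 9 + p*sqrt(p) = 9 + p**(3/2))
b(176) - ((-22923 - 1*19259) + O(n)) = (9 + 176**(3/2)) - ((-22923 - 1*19259) + 296) = (9 + 704*sqrt(11)) - ((-22923 - 19259) + 296) = (9 + 704*sqrt(11)) - (-42182 + 296) = (9 + 704*sqrt(11)) - 1*(-41886) = (9 + 704*sqrt(11)) + 41886 = 41895 + 704*sqrt(11)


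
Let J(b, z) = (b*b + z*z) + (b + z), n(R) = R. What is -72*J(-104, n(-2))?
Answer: -771408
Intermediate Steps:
J(b, z) = b + z + b**2 + z**2 (J(b, z) = (b**2 + z**2) + (b + z) = b + z + b**2 + z**2)
-72*J(-104, n(-2)) = -72*(-104 - 2 + (-104)**2 + (-2)**2) = -72*(-104 - 2 + 10816 + 4) = -72*10714 = -771408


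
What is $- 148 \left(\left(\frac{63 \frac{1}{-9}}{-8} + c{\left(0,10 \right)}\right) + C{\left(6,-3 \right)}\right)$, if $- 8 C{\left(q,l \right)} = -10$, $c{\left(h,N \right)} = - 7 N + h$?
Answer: $\frac{20091}{2} \approx 10046.0$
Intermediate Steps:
$c{\left(h,N \right)} = h - 7 N$
$C{\left(q,l \right)} = \frac{5}{4}$ ($C{\left(q,l \right)} = \left(- \frac{1}{8}\right) \left(-10\right) = \frac{5}{4}$)
$- 148 \left(\left(\frac{63 \frac{1}{-9}}{-8} + c{\left(0,10 \right)}\right) + C{\left(6,-3 \right)}\right) = - 148 \left(\left(\frac{63 \frac{1}{-9}}{-8} + \left(0 - 70\right)\right) + \frac{5}{4}\right) = - 148 \left(\left(63 \left(- \frac{1}{9}\right) \left(- \frac{1}{8}\right) + \left(0 - 70\right)\right) + \frac{5}{4}\right) = - 148 \left(\left(\left(-7\right) \left(- \frac{1}{8}\right) - 70\right) + \frac{5}{4}\right) = - 148 \left(\left(\frac{7}{8} - 70\right) + \frac{5}{4}\right) = - 148 \left(- \frac{553}{8} + \frac{5}{4}\right) = \left(-148\right) \left(- \frac{543}{8}\right) = \frac{20091}{2}$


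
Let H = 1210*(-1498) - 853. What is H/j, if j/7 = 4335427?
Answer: -1813433/30347989 ≈ -0.059755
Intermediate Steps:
j = 30347989 (j = 7*4335427 = 30347989)
H = -1813433 (H = -1812580 - 853 = -1813433)
H/j = -1813433/30347989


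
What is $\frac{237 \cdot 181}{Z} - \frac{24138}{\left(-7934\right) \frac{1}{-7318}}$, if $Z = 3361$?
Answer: $- \frac{296676513663}{13333087} \approx -22251.0$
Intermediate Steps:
$\frac{237 \cdot 181}{Z} - \frac{24138}{\left(-7934\right) \frac{1}{-7318}} = \frac{237 \cdot 181}{3361} - \frac{24138}{\left(-7934\right) \frac{1}{-7318}} = 42897 \cdot \frac{1}{3361} - \frac{24138}{\left(-7934\right) \left(- \frac{1}{7318}\right)} = \frac{42897}{3361} - \frac{24138}{\frac{3967}{3659}} = \frac{42897}{3361} - \frac{88320942}{3967} = - \frac{296676513663}{13333087}$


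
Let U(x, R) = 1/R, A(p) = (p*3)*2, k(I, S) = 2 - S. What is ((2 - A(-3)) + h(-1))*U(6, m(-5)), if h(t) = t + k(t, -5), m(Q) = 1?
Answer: 26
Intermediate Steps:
h(t) = 7 + t (h(t) = t + (2 - 1*(-5)) = t + (2 + 5) = t + 7 = 7 + t)
A(p) = 6*p (A(p) = (3*p)*2 = 6*p)
((2 - A(-3)) + h(-1))*U(6, m(-5)) = ((2 - 6*(-3)) + (7 - 1))/1 = ((2 - 1*(-18)) + 6)*1 = ((2 + 18) + 6)*1 = (20 + 6)*1 = 26*1 = 26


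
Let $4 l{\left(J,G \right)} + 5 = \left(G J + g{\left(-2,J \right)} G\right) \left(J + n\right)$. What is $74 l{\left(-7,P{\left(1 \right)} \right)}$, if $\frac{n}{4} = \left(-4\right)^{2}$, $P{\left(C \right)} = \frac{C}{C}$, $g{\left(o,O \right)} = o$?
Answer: $-9583$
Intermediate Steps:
$P{\left(C \right)} = 1$
$n = 64$ ($n = 4 \left(-4\right)^{2} = 4 \cdot 16 = 64$)
$l{\left(J,G \right)} = - \frac{5}{4} + \frac{\left(64 + J\right) \left(- 2 G + G J\right)}{4}$ ($l{\left(J,G \right)} = - \frac{5}{4} + \frac{\left(G J - 2 G\right) \left(J + 64\right)}{4} = - \frac{5}{4} + \frac{\left(- 2 G + G J\right) \left(64 + J\right)}{4} = - \frac{5}{4} + \frac{\left(64 + J\right) \left(- 2 G + G J\right)}{4}$)
$74 l{\left(-7,P{\left(1 \right)} \right)} = 74 \left(- \frac{5}{4} - 32 + \frac{1}{4} \cdot 1 \left(-7\right)^{2} + \frac{31}{2} \cdot 1 \left(-7\right)\right) = 74 \left(- \frac{5}{4} - 32 + \frac{1}{4} \cdot 1 \cdot 49 - \frac{217}{2}\right) = 74 \left(- \frac{5}{4} - 32 + \frac{49}{4} - \frac{217}{2}\right) = 74 \left(- \frac{259}{2}\right) = -9583$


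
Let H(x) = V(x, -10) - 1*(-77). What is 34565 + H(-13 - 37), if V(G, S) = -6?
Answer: 34636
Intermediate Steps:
H(x) = 71 (H(x) = -6 - 1*(-77) = -6 + 77 = 71)
34565 + H(-13 - 37) = 34565 + 71 = 34636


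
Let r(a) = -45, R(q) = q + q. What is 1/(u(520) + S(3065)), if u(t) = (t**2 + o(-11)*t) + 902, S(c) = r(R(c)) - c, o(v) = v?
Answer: 1/262472 ≈ 3.8099e-6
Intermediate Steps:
R(q) = 2*q
S(c) = -45 - c
u(t) = 902 + t**2 - 11*t (u(t) = (t**2 - 11*t) + 902 = 902 + t**2 - 11*t)
1/(u(520) + S(3065)) = 1/((902 + 520**2 - 11*520) + (-45 - 1*3065)) = 1/((902 + 270400 - 5720) + (-45 - 3065)) = 1/(265582 - 3110) = 1/262472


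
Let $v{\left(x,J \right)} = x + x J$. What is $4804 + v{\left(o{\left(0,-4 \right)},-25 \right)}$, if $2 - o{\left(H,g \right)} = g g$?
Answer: $5140$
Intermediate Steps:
$o{\left(H,g \right)} = 2 - g^{2}$ ($o{\left(H,g \right)} = 2 - g g = 2 - g^{2}$)
$v{\left(x,J \right)} = x + J x$
$4804 + v{\left(o{\left(0,-4 \right)},-25 \right)} = 4804 + \left(2 - \left(-4\right)^{2}\right) \left(1 - 25\right) = 4804 + \left(2 - 16\right) \left(-24\right) = 4804 - -336 = 4804 + 336 = 5140$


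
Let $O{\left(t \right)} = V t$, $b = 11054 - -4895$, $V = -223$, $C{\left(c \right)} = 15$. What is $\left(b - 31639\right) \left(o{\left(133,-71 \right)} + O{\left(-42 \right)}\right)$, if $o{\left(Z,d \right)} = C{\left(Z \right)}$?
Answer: $-147187890$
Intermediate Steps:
$o{\left(Z,d \right)} = 15$
$b = 15949$ ($b = 11054 + 4895 = 15949$)
$O{\left(t \right)} = - 223 t$
$\left(b - 31639\right) \left(o{\left(133,-71 \right)} + O{\left(-42 \right)}\right) = \left(15949 - 31639\right) \left(15 - -9366\right) = - 15690 \left(15 + 9366\right) = \left(-15690\right) 9381 = -147187890$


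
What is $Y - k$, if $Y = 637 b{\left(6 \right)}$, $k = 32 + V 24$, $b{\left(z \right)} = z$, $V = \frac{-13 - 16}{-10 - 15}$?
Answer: $\frac{94054}{25} \approx 3762.2$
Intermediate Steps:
$V = \frac{29}{25}$ ($V = - \frac{29}{-25} = \left(-29\right) \left(- \frac{1}{25}\right) = \frac{29}{25} \approx 1.16$)
$k = \frac{1496}{25}$ ($k = 32 + \frac{29}{25} \cdot 24 = 32 + \frac{696}{25} = \frac{1496}{25} \approx 59.84$)
$Y = 3822$ ($Y = 637 \cdot 6 = 3822$)
$Y - k = 3822 - \frac{1496}{25} = \frac{94054}{25}$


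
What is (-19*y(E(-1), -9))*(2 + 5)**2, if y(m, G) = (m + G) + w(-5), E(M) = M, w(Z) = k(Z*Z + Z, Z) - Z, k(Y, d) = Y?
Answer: -13965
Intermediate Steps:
w(Z) = Z**2 (w(Z) = (Z*Z + Z) - Z = (Z**2 + Z) - Z = (Z + Z**2) - Z = Z**2)
y(m, G) = 25 + G + m (y(m, G) = (m + G) + (-5)**2 = (G + m) + 25 = 25 + G + m)
(-19*y(E(-1), -9))*(2 + 5)**2 = (-19*(25 - 9 - 1))*(2 + 5)**2 = -19*15*7**2 = -285*49 = -13965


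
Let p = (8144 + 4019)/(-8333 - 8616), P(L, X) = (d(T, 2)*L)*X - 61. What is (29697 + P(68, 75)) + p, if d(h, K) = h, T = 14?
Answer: 1712447001/16949 ≈ 1.0104e+5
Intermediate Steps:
P(L, X) = -61 + 14*L*X (P(L, X) = (14*L)*X - 61 = 14*L*X - 61 = -61 + 14*L*X)
p = -12163/16949 (p = 12163/(-16949) = 12163*(-1/16949) = -12163/16949 ≈ -0.71762)
(29697 + P(68, 75)) + p = (29697 + (-61 + 14*68*75)) - 12163/16949 = (29697 + (-61 + 71400)) - 12163/16949 = (29697 + 71339) - 12163/16949 = 101036 - 12163/16949 = 1712447001/16949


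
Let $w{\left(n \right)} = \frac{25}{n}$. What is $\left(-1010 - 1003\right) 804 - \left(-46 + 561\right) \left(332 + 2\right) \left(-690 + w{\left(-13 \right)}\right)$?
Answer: $\frac{1526190074}{13} \approx 1.174 \cdot 10^{8}$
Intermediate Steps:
$\left(-1010 - 1003\right) 804 - \left(-46 + 561\right) \left(332 + 2\right) \left(-690 + w{\left(-13 \right)}\right) = \left(-1010 - 1003\right) 804 - \left(-46 + 561\right) \left(332 + 2\right) \left(-690 + \frac{25}{-13}\right) = \left(-2013\right) 804 - 515 \cdot 334 \left(-690 + 25 \left(- \frac{1}{13}\right)\right) = -1618452 - 172010 \left(-690 - \frac{25}{13}\right) = -1618452 - 172010 \left(- \frac{8995}{13}\right) = -1618452 - - \frac{1547229950}{13} = -1618452 + \frac{1547229950}{13} = \frac{1526190074}{13}$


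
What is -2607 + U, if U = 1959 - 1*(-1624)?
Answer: 976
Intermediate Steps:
U = 3583 (U = 1959 + 1624 = 3583)
-2607 + U = -2607 + 3583 = 976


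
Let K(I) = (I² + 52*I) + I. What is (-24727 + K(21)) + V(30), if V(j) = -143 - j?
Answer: -23346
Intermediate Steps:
K(I) = I² + 53*I
(-24727 + K(21)) + V(30) = (-24727 + 21*(53 + 21)) + (-143 - 1*30) = (-24727 + 21*74) + (-143 - 30) = (-24727 + 1554) - 173 = -23173 - 173 = -23346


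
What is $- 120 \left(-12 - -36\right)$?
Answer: $-2880$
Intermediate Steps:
$- 120 \left(-12 - -36\right) = - 120 \left(-12 + 36\right) = \left(-120\right) 24 = -2880$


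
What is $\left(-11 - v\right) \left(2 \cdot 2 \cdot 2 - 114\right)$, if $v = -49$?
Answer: $-4028$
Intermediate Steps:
$\left(-11 - v\right) \left(2 \cdot 2 \cdot 2 - 114\right) = \left(-11 - -49\right) \left(2 \cdot 2 \cdot 2 - 114\right) = \left(-11 + 49\right) \left(4 \cdot 2 - 114\right) = 38 \left(8 - 114\right) = 38 \left(-106\right) = -4028$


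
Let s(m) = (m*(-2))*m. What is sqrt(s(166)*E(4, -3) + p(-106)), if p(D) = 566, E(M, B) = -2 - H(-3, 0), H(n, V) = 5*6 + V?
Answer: 5*sqrt(70566) ≈ 1328.2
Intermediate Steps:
H(n, V) = 30 + V
E(M, B) = -32 (E(M, B) = -2 - (30 + 0) = -2 - 1*30 = -2 - 30 = -32)
s(m) = -2*m**2 (s(m) = (-2*m)*m = -2*m**2)
sqrt(s(166)*E(4, -3) + p(-106)) = sqrt(-2*166**2*(-32) + 566) = sqrt(-2*27556*(-32) + 566) = sqrt(-55112*(-32) + 566) = sqrt(1763584 + 566) = sqrt(1764150) = 5*sqrt(70566)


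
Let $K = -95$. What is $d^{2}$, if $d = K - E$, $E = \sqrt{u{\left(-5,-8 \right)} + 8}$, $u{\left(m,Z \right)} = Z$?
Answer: $9025$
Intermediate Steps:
$E = 0$ ($E = \sqrt{-8 + 8} = \sqrt{0} = 0$)
$d = -95$ ($d = -95 - 0 = -95 + 0 = -95$)
$d^{2} = \left(-95\right)^{2} = 9025$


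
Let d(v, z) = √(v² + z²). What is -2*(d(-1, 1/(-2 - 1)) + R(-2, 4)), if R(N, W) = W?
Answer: -8 - 2*√10/3 ≈ -10.108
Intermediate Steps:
-2*(d(-1, 1/(-2 - 1)) + R(-2, 4)) = -2*(√((-1)² + (1/(-2 - 1))²) + 4) = -2*(√(1 + (1/(-3))²) + 4) = -2*(√(1 + (-⅓)²) + 4) = -2*(√(1 + ⅑) + 4) = -2*(√(10/9) + 4) = -2*(√10/3 + 4) = -2*(4 + √10/3) = -8 - 2*√10/3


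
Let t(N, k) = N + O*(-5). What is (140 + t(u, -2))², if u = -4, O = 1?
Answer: 17161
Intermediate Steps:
t(N, k) = -5 + N (t(N, k) = N + 1*(-5) = N - 5 = -5 + N)
(140 + t(u, -2))² = (140 + (-5 - 4))² = (140 - 9)² = 131² = 17161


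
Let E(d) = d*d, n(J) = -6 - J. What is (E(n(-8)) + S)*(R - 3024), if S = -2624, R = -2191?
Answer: 13663300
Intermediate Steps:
E(d) = d**2
(E(n(-8)) + S)*(R - 3024) = ((-6 - 1*(-8))**2 - 2624)*(-2191 - 3024) = ((-6 + 8)**2 - 2624)*(-5215) = (2**2 - 2624)*(-5215) = (4 - 2624)*(-5215) = -2620*(-5215) = 13663300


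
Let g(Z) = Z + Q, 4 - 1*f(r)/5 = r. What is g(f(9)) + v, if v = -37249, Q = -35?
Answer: -37309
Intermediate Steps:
f(r) = 20 - 5*r
g(Z) = -35 + Z (g(Z) = Z - 35 = -35 + Z)
g(f(9)) + v = (-35 + (20 - 5*9)) - 37249 = (-35 + (20 - 45)) - 37249 = (-35 - 25) - 37249 = -60 - 37249 = -37309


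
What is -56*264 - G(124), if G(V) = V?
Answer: -14908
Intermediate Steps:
-56*264 - G(124) = -56*264 - 1*124 = -14784 - 124 = -14908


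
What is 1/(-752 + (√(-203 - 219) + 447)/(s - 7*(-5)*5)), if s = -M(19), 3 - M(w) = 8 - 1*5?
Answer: -22951775/17201109831 - 175*I*√422/17201109831 ≈ -0.0013343 - 2.09e-7*I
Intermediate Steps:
M(w) = 0 (M(w) = 3 - (8 - 1*5) = 3 - (8 - 5) = 3 - 1*3 = 3 - 3 = 0)
s = 0 (s = -1*0 = 0)
1/(-752 + (√(-203 - 219) + 447)/(s - 7*(-5)*5)) = 1/(-752 + (√(-203 - 219) + 447)/(0 - 7*(-5)*5)) = 1/(-752 + (√(-422) + 447)/(0 + 35*5)) = 1/(-752 + (I*√422 + 447)/(0 + 175)) = 1/(-752 + (447 + I*√422)/175) = 1/(-752 + (447 + I*√422)*(1/175)) = 1/(-752 + (447/175 + I*√422/175)) = 1/(-131153/175 + I*√422/175)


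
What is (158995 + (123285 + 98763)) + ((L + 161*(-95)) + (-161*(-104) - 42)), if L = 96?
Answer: 382546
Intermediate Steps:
(158995 + (123285 + 98763)) + ((L + 161*(-95)) + (-161*(-104) - 42)) = (158995 + (123285 + 98763)) + ((96 + 161*(-95)) + (-161*(-104) - 42)) = (158995 + 222048) + ((96 - 15295) + (16744 - 42)) = 381043 + (-15199 + 16702) = 381043 + 1503 = 382546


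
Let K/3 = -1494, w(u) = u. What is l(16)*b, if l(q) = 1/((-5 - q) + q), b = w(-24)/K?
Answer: -4/3735 ≈ -0.0010710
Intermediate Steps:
K = -4482 (K = 3*(-1494) = -4482)
b = 4/747 (b = -24/(-4482) = -24*(-1/4482) = 4/747 ≈ 0.0053548)
l(q) = -⅕ (l(q) = 1/(-5) = -⅕)
l(16)*b = -⅕*4/747 = -4/3735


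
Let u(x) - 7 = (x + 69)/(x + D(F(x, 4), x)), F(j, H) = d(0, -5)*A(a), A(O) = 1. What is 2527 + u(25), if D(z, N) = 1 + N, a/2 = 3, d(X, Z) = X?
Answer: 129328/51 ≈ 2535.8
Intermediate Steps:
a = 6 (a = 2*3 = 6)
F(j, H) = 0 (F(j, H) = 0*1 = 0)
u(x) = 7 + (69 + x)/(1 + 2*x) (u(x) = 7 + (x + 69)/(x + (1 + x)) = 7 + (69 + x)/(1 + 2*x))
2527 + u(25) = 2527 + (76 + 15*25)/(1 + 2*25) = 2527 + (76 + 375)/(1 + 50) = 2527 + 451/51 = 129328/51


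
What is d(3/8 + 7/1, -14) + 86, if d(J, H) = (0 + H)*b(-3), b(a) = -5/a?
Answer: 188/3 ≈ 62.667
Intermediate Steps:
d(J, H) = 5*H/3 (d(J, H) = (0 + H)*(-5/(-3)) = H*(-5*(-⅓)) = H*(5/3) = 5*H/3)
d(3/8 + 7/1, -14) + 86 = (5/3)*(-14) + 86 = -70/3 + 86 = 188/3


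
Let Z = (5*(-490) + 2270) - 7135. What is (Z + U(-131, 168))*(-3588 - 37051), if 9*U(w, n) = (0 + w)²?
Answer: 1978062686/9 ≈ 2.1978e+8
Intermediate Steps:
U(w, n) = w²/9 (U(w, n) = (0 + w)²/9 = w²/9)
Z = -7315 (Z = (-2450 + 2270) - 7135 = -180 - 7135 = -7315)
(Z + U(-131, 168))*(-3588 - 37051) = (-7315 + (⅑)*(-131)²)*(-3588 - 37051) = (-7315 + (⅑)*17161)*(-40639) = (-7315 + 17161/9)*(-40639) = -48674/9*(-40639) = 1978062686/9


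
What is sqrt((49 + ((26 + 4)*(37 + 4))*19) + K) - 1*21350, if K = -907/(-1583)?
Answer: -21350 + 4*sqrt(3667928142)/1583 ≈ -21197.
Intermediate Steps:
K = 907/1583 (K = -907*(-1/1583) = 907/1583 ≈ 0.57296)
sqrt((49 + ((26 + 4)*(37 + 4))*19) + K) - 1*21350 = sqrt((49 + ((26 + 4)*(37 + 4))*19) + 907/1583) - 1*21350 = sqrt((49 + (30*41)*19) + 907/1583) - 21350 = sqrt((49 + 1230*19) + 907/1583) - 21350 = sqrt((49 + 23370) + 907/1583) - 21350 = sqrt(23419 + 907/1583) - 21350 = sqrt(37073184/1583) - 21350 = 4*sqrt(3667928142)/1583 - 21350 = -21350 + 4*sqrt(3667928142)/1583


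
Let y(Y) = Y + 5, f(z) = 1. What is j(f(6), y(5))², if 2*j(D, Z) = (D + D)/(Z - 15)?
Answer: 1/25 ≈ 0.040000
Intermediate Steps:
y(Y) = 5 + Y
j(D, Z) = D/(-15 + Z) (j(D, Z) = ((D + D)/(Z - 15))/2 = ((2*D)/(-15 + Z))/2 = (2*D/(-15 + Z))/2 = D/(-15 + Z))
j(f(6), y(5))² = (1/(-15 + (5 + 5)))² = (1/(-15 + 10))² = (1/(-5))² = (1*(-⅕))² = (-⅕)² = 1/25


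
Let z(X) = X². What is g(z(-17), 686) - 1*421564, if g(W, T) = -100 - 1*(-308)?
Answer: -421356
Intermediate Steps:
g(W, T) = 208 (g(W, T) = -100 + 308 = 208)
g(z(-17), 686) - 1*421564 = 208 - 1*421564 = 208 - 421564 = -421356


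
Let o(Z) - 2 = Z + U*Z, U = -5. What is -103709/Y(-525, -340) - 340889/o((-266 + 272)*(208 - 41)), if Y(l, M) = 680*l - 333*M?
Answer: 41758689337/488291340 ≈ 85.520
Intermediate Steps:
o(Z) = 2 - 4*Z (o(Z) = 2 + (Z - 5*Z) = 2 - 4*Z)
Y(l, M) = -333*M + 680*l
-103709/Y(-525, -340) - 340889/o((-266 + 272)*(208 - 41)) = -103709/(-333*(-340) + 680*(-525)) - 340889/(2 - 4*(-266 + 272)*(208 - 41)) = -103709/(113220 - 357000) - 340889/(2 - 24*167) = -103709/(-243780) - 340889/(2 - 4*1002) = -103709*(-1/243780) - 340889/(2 - 4008) = 103709/243780 - 340889/(-4006) = 103709/243780 - 340889*(-1/4006) = 103709/243780 + 340889/4006 = 41758689337/488291340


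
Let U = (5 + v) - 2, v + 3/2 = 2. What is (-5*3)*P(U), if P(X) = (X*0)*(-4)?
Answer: 0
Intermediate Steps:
v = ½ (v = -3/2 + 2 = ½ ≈ 0.50000)
U = 7/2 (U = (5 + ½) - 2 = 11/2 - 2 = 7/2 ≈ 3.5000)
P(X) = 0 (P(X) = 0*(-4) = 0)
(-5*3)*P(U) = -5*3*0 = -15*0 = 0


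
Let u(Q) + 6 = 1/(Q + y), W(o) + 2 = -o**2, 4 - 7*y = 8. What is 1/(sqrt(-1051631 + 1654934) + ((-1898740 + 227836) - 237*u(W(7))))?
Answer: -72522654941/121074907525744462 - 130321*sqrt(603303)/363224722577233386 ≈ -5.9927e-7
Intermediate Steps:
y = -4/7 (y = 4/7 - 1/7*8 = 4/7 - 8/7 = -4/7 ≈ -0.57143)
W(o) = -2 - o**2
u(Q) = -6 + 1/(-4/7 + Q) (u(Q) = -6 + 1/(Q - 4/7) = -6 + 1/(-4/7 + Q))
1/(sqrt(-1051631 + 1654934) + ((-1898740 + 227836) - 237*u(W(7)))) = 1/(sqrt(-1051631 + 1654934) + ((-1898740 + 227836) - 237*(31 - 42*(-2 - 1*7**2))/(-4 + 7*(-2 - 1*7**2)))) = 1/(sqrt(603303) + (-1670904 - 237*(31 - 42*(-2 - 1*49))/(-4 + 7*(-2 - 1*49)))) = 1/(sqrt(603303) + (-1670904 - 237*(31 - 42*(-2 - 49))/(-4 + 7*(-2 - 49)))) = 1/(sqrt(603303) + (-1670904 - 237*(31 - 42*(-51))/(-4 + 7*(-51)))) = 1/(sqrt(603303) + (-1670904 - 237*(31 + 2142)/(-4 - 357))) = 1/(sqrt(603303) + (-1670904 - 237*2173/(-361))) = 1/(sqrt(603303) + (-1670904 - (-237)*2173/361)) = 1/(sqrt(603303) + (-1670904 - 237*(-2173/361))) = 1/(sqrt(603303) + (-1670904 + 515001/361)) = 1/(sqrt(603303) - 602681343/361) = 1/(-602681343/361 + sqrt(603303))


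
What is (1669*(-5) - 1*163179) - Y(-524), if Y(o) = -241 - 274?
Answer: -171009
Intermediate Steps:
Y(o) = -515
(1669*(-5) - 1*163179) - Y(-524) = (1669*(-5) - 1*163179) - 1*(-515) = (-8345 - 163179) + 515 = -171524 + 515 = -171009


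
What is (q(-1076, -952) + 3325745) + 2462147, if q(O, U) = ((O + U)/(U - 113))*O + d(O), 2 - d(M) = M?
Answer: 2054356974/355 ≈ 5.7869e+6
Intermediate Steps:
d(M) = 2 - M
q(O, U) = 2 - O + O*(O + U)/(-113 + U) (q(O, U) = ((O + U)/(U - 113))*O + (2 - O) = ((O + U)/(-113 + U))*O + (2 - O) = O*(O + U)/(-113 + U) + (2 - O) = 2 - O + O*(O + U)/(-113 + U))
(q(-1076, -952) + 3325745) + 2462147 = ((-226 + (-1076)**2 + 2*(-952) + 113*(-1076))/(-113 - 952) + 3325745) + 2462147 = ((-226 + 1157776 - 1904 - 121588)/(-1065) + 3325745) + 2462147 = (-1/1065*1034058 + 3325745) + 2462147 = (-344686/355 + 3325745) + 2462147 = 1180294789/355 + 2462147 = 2054356974/355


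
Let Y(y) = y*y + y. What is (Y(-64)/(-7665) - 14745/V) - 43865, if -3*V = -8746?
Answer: -140047625857/3192290 ≈ -43871.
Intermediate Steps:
V = 8746/3 (V = -1/3*(-8746) = 8746/3 ≈ 2915.3)
Y(y) = y + y**2 (Y(y) = y**2 + y = y + y**2)
(Y(-64)/(-7665) - 14745/V) - 43865 = (-64*(1 - 64)/(-7665) - 14745/8746/3) - 43865 = (-64*(-63)*(-1/7665) - 14745*3/8746) - 43865 = (4032*(-1/7665) - 44235/8746) - 43865 = (-192/365 - 44235/8746) - 43865 = -17825007/3192290 - 43865 = -140047625857/3192290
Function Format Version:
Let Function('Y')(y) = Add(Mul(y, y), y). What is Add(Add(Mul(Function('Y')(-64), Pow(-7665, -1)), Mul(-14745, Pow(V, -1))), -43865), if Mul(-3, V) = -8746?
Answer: Rational(-140047625857, 3192290) ≈ -43871.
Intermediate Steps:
V = Rational(8746, 3) (V = Mul(Rational(-1, 3), -8746) = Rational(8746, 3) ≈ 2915.3)
Function('Y')(y) = Add(y, Pow(y, 2)) (Function('Y')(y) = Add(Pow(y, 2), y) = Add(y, Pow(y, 2)))
Add(Add(Mul(Function('Y')(-64), Pow(-7665, -1)), Mul(-14745, Pow(V, -1))), -43865) = Add(Add(Mul(Mul(-64, Add(1, -64)), Pow(-7665, -1)), Mul(-14745, Pow(Rational(8746, 3), -1))), -43865) = Add(Add(Mul(Mul(-64, -63), Rational(-1, 7665)), Mul(-14745, Rational(3, 8746))), -43865) = Add(Add(Mul(4032, Rational(-1, 7665)), Rational(-44235, 8746)), -43865) = Add(Add(Rational(-192, 365), Rational(-44235, 8746)), -43865) = Add(Rational(-17825007, 3192290), -43865) = Rational(-140047625857, 3192290)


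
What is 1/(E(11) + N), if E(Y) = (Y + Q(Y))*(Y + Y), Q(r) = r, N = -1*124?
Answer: 1/360 ≈ 0.0027778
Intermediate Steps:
N = -124
E(Y) = 4*Y**2 (E(Y) = (Y + Y)*(Y + Y) = (2*Y)*(2*Y) = 4*Y**2)
1/(E(11) + N) = 1/(4*11**2 - 124) = 1/(4*121 - 124) = 1/(484 - 124) = 1/360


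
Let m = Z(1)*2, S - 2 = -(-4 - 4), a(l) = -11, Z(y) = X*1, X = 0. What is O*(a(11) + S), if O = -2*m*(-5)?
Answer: 0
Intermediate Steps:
Z(y) = 0 (Z(y) = 0*1 = 0)
S = 10 (S = 2 - (-4 - 4) = 2 - 1*(-8) = 2 + 8 = 10)
m = 0 (m = 0*2 = 0)
O = 0 (O = -2*0*(-5) = 0*(-5) = 0)
O*(a(11) + S) = 0*(-11 + 10) = 0*(-1) = 0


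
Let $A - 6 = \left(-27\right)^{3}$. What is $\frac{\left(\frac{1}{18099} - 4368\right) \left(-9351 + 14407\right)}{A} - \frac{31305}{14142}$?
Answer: $\frac{1880513453021099}{1678815784422} \approx 1120.1$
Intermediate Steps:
$A = -19677$ ($A = 6 + \left(-27\right)^{3} = 6 - 19683 = -19677$)
$\frac{\left(\frac{1}{18099} - 4368\right) \left(-9351 + 14407\right)}{A} - \frac{31305}{14142} = \frac{\left(\frac{1}{18099} - 4368\right) \left(-9351 + 14407\right)}{-19677} - \frac{31305}{14142} = \left(\frac{1}{18099} - 4368\right) 5056 \left(- \frac{1}{19677}\right) - \frac{10435}{4714} = \left(- \frac{79056431}{18099}\right) 5056 \left(- \frac{1}{19677}\right) - \frac{10435}{4714} = \left(- \frac{399709315136}{18099}\right) \left(- \frac{1}{19677}\right) - \frac{10435}{4714} = \frac{399709315136}{356134023} - \frac{10435}{4714} = \frac{1880513453021099}{1678815784422}$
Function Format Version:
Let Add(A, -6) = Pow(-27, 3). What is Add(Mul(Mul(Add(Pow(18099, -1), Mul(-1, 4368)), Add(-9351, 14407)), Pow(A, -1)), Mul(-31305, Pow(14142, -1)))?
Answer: Rational(1880513453021099, 1678815784422) ≈ 1120.1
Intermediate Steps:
A = -19677 (A = Add(6, Pow(-27, 3)) = Add(6, -19683) = -19677)
Add(Mul(Mul(Add(Pow(18099, -1), Mul(-1, 4368)), Add(-9351, 14407)), Pow(A, -1)), Mul(-31305, Pow(14142, -1))) = Add(Mul(Mul(Add(Pow(18099, -1), Mul(-1, 4368)), Add(-9351, 14407)), Pow(-19677, -1)), Mul(-31305, Pow(14142, -1))) = Add(Mul(Mul(Add(Rational(1, 18099), -4368), 5056), Rational(-1, 19677)), Mul(-31305, Rational(1, 14142))) = Add(Mul(Mul(Rational(-79056431, 18099), 5056), Rational(-1, 19677)), Rational(-10435, 4714)) = Add(Mul(Rational(-399709315136, 18099), Rational(-1, 19677)), Rational(-10435, 4714)) = Add(Rational(399709315136, 356134023), Rational(-10435, 4714)) = Rational(1880513453021099, 1678815784422)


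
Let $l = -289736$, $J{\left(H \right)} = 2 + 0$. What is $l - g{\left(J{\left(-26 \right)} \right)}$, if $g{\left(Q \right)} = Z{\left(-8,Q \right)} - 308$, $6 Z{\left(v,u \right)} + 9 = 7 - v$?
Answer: $-289429$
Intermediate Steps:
$Z{\left(v,u \right)} = - \frac{1}{3} - \frac{v}{6}$ ($Z{\left(v,u \right)} = - \frac{3}{2} + \frac{7 - v}{6} = - \frac{3}{2} - \left(- \frac{7}{6} + \frac{v}{6}\right) = - \frac{1}{3} - \frac{v}{6}$)
$J{\left(H \right)} = 2$
$g{\left(Q \right)} = -307$ ($g{\left(Q \right)} = \left(- \frac{1}{3} - - \frac{4}{3}\right) - 308 = \left(- \frac{1}{3} + \frac{4}{3}\right) - 308 = 1 - 308 = -307$)
$l - g{\left(J{\left(-26 \right)} \right)} = -289736 - -307 = -289736 + 307 = -289429$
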